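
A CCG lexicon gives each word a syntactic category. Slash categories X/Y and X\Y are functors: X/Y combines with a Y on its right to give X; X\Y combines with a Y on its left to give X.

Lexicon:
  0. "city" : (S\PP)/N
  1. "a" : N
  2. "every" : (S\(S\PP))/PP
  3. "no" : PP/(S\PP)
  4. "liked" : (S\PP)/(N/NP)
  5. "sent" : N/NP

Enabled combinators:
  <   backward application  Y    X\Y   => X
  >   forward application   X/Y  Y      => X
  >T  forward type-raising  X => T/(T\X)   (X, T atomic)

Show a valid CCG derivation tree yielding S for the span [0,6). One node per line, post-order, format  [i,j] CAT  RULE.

[0,1] (S\PP)/N  lex  "city"
[1,2] N  lex  "a"
[0,2] S\PP  >  k=1
[2,3] (S\(S\PP))/PP  lex  "every"
[3,4] PP/(S\PP)  lex  "no"
[4,5] (S\PP)/(N/NP)  lex  "liked"
[5,6] N/NP  lex  "sent"
[4,6] S\PP  >  k=5
[3,6] PP  >  k=4
[2,6] S\(S\PP)  >  k=3
[0,6] S  <  k=2

[0,6] S   <
  [0,2] S\PP   >
    [0,1] "city" : (S\PP)/N
    [1,2] "a" : N
  [2,6] S\(S\PP)   >
    [2,3] "every" : (S\(S\PP))/PP
    [3,6] PP   >
      [3,4] "no" : PP/(S\PP)
      [4,6] S\PP   >
        [4,5] "liked" : (S\PP)/(N/NP)
        [5,6] "sent" : N/NP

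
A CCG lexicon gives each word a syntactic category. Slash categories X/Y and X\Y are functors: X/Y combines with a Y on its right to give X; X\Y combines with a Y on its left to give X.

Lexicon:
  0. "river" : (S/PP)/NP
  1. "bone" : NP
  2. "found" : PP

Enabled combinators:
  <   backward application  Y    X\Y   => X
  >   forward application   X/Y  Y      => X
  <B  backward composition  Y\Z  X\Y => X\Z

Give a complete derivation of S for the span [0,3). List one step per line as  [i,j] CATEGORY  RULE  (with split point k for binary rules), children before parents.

[0,1] (S/PP)/NP  lex  "river"
[1,2] NP  lex  "bone"
[0,2] S/PP  >  k=1
[2,3] PP  lex  "found"
[0,3] S  >  k=2

[0,3] S   >
  [0,2] S/PP   >
    [0,1] "river" : (S/PP)/NP
    [1,2] "bone" : NP
  [2,3] "found" : PP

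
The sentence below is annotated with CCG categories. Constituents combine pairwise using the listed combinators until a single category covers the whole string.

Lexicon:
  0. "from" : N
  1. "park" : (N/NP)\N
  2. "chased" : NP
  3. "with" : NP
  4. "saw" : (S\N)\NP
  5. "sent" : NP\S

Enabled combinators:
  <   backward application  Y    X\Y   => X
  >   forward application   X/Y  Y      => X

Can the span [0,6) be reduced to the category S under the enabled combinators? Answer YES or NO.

NO

N (N/NP)\N NP NP (S\N)\NP NP\S
CKY chart[0,6] = {NP}; S ∉ chart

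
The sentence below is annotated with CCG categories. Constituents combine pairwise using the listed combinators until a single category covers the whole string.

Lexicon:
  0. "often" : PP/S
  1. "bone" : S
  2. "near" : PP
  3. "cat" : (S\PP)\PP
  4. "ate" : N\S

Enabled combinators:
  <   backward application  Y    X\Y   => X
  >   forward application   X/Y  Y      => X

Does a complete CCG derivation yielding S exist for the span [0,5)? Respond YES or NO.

PP/S S PP (S\PP)\PP N\S
CKY chart[0,5] = {N}; S ∉ chart

NO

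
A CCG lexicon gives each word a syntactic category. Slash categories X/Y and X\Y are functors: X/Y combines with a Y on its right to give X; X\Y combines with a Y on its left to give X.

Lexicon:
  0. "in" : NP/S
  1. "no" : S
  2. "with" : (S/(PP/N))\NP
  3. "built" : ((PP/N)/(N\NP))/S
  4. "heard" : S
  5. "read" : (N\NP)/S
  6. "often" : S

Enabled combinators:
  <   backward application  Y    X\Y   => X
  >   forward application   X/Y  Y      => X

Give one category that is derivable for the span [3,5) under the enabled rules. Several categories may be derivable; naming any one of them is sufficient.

[0,7] S   >
  [0,3] S/(PP/N)   <
    [0,2] NP   >
      [0,1] "in" : NP/S
      [1,2] "no" : S
    [2,3] "with" : (S/(PP/N))\NP
  [3,7] PP/N   >
    [3,5] (PP/N)/(N\NP)   >
      [3,4] "built" : ((PP/N)/(N\NP))/S
      [4,5] "heard" : S
    [5,7] N\NP   >
      [5,6] "read" : (N\NP)/S
      [6,7] "often" : S

(PP/N)/(N\NP)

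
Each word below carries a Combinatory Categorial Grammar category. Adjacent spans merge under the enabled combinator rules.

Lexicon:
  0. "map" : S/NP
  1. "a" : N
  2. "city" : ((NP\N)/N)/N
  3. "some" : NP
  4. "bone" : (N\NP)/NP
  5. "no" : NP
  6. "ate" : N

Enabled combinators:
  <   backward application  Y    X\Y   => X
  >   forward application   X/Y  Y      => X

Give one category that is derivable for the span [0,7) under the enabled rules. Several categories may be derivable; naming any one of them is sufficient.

S

[0,7] S   >
  [0,1] "map" : S/NP
  [1,7] NP   <
    [1,2] "a" : N
    [2,7] NP\N   >
      [2,6] (NP\N)/N   >
        [2,3] "city" : ((NP\N)/N)/N
        [3,6] N   <
          [3,4] "some" : NP
          [4,6] N\NP   >
            [4,5] "bone" : (N\NP)/NP
            [5,6] "no" : NP
      [6,7] "ate" : N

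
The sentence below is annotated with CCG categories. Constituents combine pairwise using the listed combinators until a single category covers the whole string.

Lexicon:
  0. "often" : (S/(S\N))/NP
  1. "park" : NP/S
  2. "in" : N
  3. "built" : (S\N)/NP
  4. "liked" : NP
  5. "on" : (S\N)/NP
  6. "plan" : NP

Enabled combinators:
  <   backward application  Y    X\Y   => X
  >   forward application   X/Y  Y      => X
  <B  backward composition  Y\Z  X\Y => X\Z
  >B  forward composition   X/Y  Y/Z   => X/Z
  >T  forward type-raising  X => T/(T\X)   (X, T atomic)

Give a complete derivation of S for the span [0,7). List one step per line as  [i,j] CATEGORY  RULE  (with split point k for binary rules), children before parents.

[0,1] (S/(S\N))/NP  lex  "often"
[1,2] NP/S  lex  "park"
[2,3] N  lex  "in"
[3,4] (S\N)/NP  lex  "built"
[4,5] NP  lex  "liked"
[3,5] S\N  >  k=4
[2,5] S  <  k=3
[1,5] NP  >  k=2
[0,5] S/(S\N)  >  k=1
[5,6] (S\N)/NP  lex  "on"
[6,7] NP  lex  "plan"
[5,7] S\N  >  k=6
[0,7] S  >  k=5

[0,7] S   >
  [0,5] S/(S\N)   >
    [0,1] "often" : (S/(S\N))/NP
    [1,5] NP   >
      [1,2] "park" : NP/S
      [2,5] S   <
        [2,3] "in" : N
        [3,5] S\N   >
          [3,4] "built" : (S\N)/NP
          [4,5] "liked" : NP
  [5,7] S\N   >
    [5,6] "on" : (S\N)/NP
    [6,7] "plan" : NP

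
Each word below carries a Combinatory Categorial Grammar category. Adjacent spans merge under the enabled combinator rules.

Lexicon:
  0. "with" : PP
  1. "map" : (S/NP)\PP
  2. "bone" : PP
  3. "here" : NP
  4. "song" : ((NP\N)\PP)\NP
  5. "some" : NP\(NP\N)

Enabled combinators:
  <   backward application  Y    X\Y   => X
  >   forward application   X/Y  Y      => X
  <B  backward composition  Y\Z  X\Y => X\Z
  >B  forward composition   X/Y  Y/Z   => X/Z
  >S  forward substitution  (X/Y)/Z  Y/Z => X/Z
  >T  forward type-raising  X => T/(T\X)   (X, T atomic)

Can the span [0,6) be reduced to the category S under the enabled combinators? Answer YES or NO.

YES

[0,6] S   >
  [0,2] S/NP   <
    [0,1] "with" : PP
    [1,2] "map" : (S/NP)\PP
  [2,6] NP   <
    [2,5] NP\N   <
      [2,3] "bone" : PP
      [3,5] (NP\N)\PP   <
        [3,4] "here" : NP
        [4,5] "song" : ((NP\N)\PP)\NP
    [5,6] "some" : NP\(NP\N)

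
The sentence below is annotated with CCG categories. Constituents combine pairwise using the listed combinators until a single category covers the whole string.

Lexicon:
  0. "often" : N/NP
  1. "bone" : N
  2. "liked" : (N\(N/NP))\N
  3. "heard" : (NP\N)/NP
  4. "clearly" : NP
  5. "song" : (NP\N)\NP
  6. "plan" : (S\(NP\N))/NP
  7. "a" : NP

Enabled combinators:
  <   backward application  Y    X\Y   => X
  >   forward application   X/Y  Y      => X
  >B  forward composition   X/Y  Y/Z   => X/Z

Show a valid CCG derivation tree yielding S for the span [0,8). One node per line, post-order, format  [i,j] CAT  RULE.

[0,8] S   <
  [0,6] NP\N   <
    [0,5] NP   <
      [0,3] N   <
        [0,1] "often" : N/NP
        [1,3] N\(N/NP)   <
          [1,2] "bone" : N
          [2,3] "liked" : (N\(N/NP))\N
      [3,5] NP\N   >
        [3,4] "heard" : (NP\N)/NP
        [4,5] "clearly" : NP
    [5,6] "song" : (NP\N)\NP
  [6,8] S\(NP\N)   >
    [6,7] "plan" : (S\(NP\N))/NP
    [7,8] "a" : NP

[0,1] N/NP  lex  "often"
[1,2] N  lex  "bone"
[2,3] (N\(N/NP))\N  lex  "liked"
[1,3] N\(N/NP)  <  k=2
[0,3] N  <  k=1
[3,4] (NP\N)/NP  lex  "heard"
[4,5] NP  lex  "clearly"
[3,5] NP\N  >  k=4
[0,5] NP  <  k=3
[5,6] (NP\N)\NP  lex  "song"
[0,6] NP\N  <  k=5
[6,7] (S\(NP\N))/NP  lex  "plan"
[7,8] NP  lex  "a"
[6,8] S\(NP\N)  >  k=7
[0,8] S  <  k=6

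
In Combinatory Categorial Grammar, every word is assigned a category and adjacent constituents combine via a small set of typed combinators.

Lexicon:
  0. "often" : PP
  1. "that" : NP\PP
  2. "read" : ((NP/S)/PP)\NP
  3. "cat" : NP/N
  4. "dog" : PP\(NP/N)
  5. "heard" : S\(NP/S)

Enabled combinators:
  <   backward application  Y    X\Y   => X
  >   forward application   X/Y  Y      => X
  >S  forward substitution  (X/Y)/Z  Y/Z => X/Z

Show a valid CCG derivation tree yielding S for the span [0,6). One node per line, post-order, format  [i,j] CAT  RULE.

[0,1] PP  lex  "often"
[1,2] NP\PP  lex  "that"
[0,2] NP  <  k=1
[2,3] ((NP/S)/PP)\NP  lex  "read"
[0,3] (NP/S)/PP  <  k=2
[3,4] NP/N  lex  "cat"
[4,5] PP\(NP/N)  lex  "dog"
[3,5] PP  <  k=4
[0,5] NP/S  >  k=3
[5,6] S\(NP/S)  lex  "heard"
[0,6] S  <  k=5

[0,6] S   <
  [0,5] NP/S   >
    [0,3] (NP/S)/PP   <
      [0,2] NP   <
        [0,1] "often" : PP
        [1,2] "that" : NP\PP
      [2,3] "read" : ((NP/S)/PP)\NP
    [3,5] PP   <
      [3,4] "cat" : NP/N
      [4,5] "dog" : PP\(NP/N)
  [5,6] "heard" : S\(NP/S)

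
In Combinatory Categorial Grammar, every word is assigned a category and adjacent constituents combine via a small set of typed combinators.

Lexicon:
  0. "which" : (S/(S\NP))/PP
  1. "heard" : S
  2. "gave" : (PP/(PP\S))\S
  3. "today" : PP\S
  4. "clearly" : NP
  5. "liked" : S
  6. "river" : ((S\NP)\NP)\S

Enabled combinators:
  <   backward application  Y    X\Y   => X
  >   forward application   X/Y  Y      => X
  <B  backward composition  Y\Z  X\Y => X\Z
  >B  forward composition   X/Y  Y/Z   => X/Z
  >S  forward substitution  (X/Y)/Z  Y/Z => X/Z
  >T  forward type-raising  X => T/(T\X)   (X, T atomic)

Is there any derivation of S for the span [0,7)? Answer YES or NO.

YES

[0,7] S   >
  [0,4] S/(S\NP)   >
    [0,1] "which" : (S/(S\NP))/PP
    [1,4] PP   >
      [1,3] PP/(PP\S)   <
        [1,2] "heard" : S
        [2,3] "gave" : (PP/(PP\S))\S
      [3,4] "today" : PP\S
  [4,7] S\NP   <
    [4,5] "clearly" : NP
    [5,7] (S\NP)\NP   <
      [5,6] "liked" : S
      [6,7] "river" : ((S\NP)\NP)\S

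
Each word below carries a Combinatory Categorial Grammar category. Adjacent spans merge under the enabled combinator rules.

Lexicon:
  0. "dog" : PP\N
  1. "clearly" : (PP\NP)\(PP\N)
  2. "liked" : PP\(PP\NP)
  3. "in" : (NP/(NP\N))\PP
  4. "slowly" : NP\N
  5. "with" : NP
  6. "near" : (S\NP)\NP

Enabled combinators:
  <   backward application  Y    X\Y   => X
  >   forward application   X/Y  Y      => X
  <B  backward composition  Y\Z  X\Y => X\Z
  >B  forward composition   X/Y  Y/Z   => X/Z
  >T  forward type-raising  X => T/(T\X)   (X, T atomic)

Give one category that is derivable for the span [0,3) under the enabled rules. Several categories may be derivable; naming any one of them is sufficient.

[0,7] S   <
  [0,5] NP   >
    [0,4] NP/(NP\N)   <
      [0,3] PP   <
        [0,2] PP\NP   <
          [0,1] "dog" : PP\N
          [1,2] "clearly" : (PP\NP)\(PP\N)
        [2,3] "liked" : PP\(PP\NP)
      [3,4] "in" : (NP/(NP\N))\PP
    [4,5] "slowly" : NP\N
  [5,7] S\NP   <
    [5,6] "with" : NP
    [6,7] "near" : (S\NP)\NP

PP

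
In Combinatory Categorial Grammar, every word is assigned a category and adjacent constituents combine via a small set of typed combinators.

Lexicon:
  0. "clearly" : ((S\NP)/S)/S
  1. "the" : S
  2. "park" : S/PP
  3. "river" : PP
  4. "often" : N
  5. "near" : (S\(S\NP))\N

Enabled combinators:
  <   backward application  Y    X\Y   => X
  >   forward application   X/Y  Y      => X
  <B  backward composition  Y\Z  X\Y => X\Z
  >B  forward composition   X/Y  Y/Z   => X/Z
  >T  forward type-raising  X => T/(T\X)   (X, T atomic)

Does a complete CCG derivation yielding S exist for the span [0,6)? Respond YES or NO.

YES

[0,6] S   <
  [0,4] S\NP   >
    [0,2] (S\NP)/S   >
      [0,1] "clearly" : ((S\NP)/S)/S
      [1,2] "the" : S
    [2,4] S   >
      [2,3] "park" : S/PP
      [3,4] "river" : PP
  [4,6] S\(S\NP)   <
    [4,5] "often" : N
    [5,6] "near" : (S\(S\NP))\N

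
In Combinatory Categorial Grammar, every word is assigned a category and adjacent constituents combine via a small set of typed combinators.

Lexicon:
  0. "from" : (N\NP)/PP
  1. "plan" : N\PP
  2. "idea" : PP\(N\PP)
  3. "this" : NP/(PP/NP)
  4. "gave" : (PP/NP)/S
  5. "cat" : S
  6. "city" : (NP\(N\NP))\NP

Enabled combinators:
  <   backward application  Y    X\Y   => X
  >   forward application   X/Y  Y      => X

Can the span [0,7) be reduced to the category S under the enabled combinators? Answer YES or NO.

(N\NP)/PP N\PP PP\(N\PP) NP/(PP/NP) (PP/NP)/S S (NP\(N\NP))\NP
CKY chart[0,7] = {NP}; S ∉ chart

NO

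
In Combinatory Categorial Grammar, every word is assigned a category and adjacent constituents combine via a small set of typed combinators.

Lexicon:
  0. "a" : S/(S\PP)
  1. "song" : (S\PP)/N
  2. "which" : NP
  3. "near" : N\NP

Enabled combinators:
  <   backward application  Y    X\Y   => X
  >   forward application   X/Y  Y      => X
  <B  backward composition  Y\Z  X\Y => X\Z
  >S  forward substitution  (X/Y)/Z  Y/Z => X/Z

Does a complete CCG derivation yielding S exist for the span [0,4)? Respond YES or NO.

YES

[0,4] S   >
  [0,1] "a" : S/(S\PP)
  [1,4] S\PP   >
    [1,2] "song" : (S\PP)/N
    [2,4] N   <
      [2,3] "which" : NP
      [3,4] "near" : N\NP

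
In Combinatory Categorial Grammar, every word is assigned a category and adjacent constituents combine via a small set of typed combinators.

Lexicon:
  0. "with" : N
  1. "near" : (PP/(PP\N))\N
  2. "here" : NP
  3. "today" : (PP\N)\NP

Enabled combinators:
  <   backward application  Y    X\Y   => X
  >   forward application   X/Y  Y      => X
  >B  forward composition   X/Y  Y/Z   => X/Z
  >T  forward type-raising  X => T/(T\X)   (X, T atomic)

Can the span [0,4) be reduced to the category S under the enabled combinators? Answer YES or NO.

NO

N (PP/(PP\N))\N NP (PP\N)\NP
CKY chart[0,4] = {N/(N\PP), NP/(NP\PP), PP, PP/(PP\PP), S/(S\PP)}; S ∉ chart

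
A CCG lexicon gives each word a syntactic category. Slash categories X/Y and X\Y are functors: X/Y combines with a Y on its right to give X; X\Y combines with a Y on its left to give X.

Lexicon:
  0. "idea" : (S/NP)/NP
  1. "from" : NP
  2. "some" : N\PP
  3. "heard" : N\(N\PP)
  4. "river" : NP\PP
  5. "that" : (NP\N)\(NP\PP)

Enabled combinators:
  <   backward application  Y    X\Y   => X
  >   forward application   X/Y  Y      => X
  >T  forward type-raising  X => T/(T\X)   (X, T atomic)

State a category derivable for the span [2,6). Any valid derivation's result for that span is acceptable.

NP

[0,6] S   >
  [0,2] S/NP   >
    [0,1] "idea" : (S/NP)/NP
    [1,2] "from" : NP
  [2,6] NP   <
    [2,4] N   <
      [2,3] "some" : N\PP
      [3,4] "heard" : N\(N\PP)
    [4,6] NP\N   <
      [4,5] "river" : NP\PP
      [5,6] "that" : (NP\N)\(NP\PP)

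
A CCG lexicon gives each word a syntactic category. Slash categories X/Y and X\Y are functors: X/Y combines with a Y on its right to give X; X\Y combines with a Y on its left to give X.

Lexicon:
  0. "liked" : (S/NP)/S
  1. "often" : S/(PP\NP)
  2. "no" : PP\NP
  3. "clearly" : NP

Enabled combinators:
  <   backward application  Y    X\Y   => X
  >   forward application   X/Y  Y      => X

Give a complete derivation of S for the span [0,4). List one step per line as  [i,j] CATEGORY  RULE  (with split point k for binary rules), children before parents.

[0,4] S   >
  [0,3] S/NP   >
    [0,1] "liked" : (S/NP)/S
    [1,3] S   >
      [1,2] "often" : S/(PP\NP)
      [2,3] "no" : PP\NP
  [3,4] "clearly" : NP

[0,1] (S/NP)/S  lex  "liked"
[1,2] S/(PP\NP)  lex  "often"
[2,3] PP\NP  lex  "no"
[1,3] S  >  k=2
[0,3] S/NP  >  k=1
[3,4] NP  lex  "clearly"
[0,4] S  >  k=3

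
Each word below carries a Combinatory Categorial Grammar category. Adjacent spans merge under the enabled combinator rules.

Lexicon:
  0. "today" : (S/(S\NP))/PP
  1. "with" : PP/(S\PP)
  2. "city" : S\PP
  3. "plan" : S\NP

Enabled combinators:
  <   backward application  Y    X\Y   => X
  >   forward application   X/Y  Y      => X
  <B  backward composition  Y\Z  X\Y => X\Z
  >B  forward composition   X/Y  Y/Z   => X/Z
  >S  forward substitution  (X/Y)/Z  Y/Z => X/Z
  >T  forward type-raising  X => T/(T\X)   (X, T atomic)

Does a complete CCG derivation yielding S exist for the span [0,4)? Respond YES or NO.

[0,4] S   >
  [0,3] S/(S\NP)   >
    [0,1] "today" : (S/(S\NP))/PP
    [1,3] PP   >
      [1,2] "with" : PP/(S\PP)
      [2,3] "city" : S\PP
  [3,4] "plan" : S\NP

YES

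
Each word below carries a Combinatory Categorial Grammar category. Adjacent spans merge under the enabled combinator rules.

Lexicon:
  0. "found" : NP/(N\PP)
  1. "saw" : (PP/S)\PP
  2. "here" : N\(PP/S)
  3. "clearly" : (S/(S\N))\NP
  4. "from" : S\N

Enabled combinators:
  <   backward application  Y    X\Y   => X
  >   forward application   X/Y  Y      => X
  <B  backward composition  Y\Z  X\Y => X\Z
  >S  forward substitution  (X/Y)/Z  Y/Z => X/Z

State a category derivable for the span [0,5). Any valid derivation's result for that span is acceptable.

[0,5] S   >
  [0,4] S/(S\N)   <
    [0,3] NP   >
      [0,1] "found" : NP/(N\PP)
      [1,3] N\PP   <B
        [1,2] "saw" : (PP/S)\PP
        [2,3] "here" : N\(PP/S)
    [3,4] "clearly" : (S/(S\N))\NP
  [4,5] "from" : S\N

S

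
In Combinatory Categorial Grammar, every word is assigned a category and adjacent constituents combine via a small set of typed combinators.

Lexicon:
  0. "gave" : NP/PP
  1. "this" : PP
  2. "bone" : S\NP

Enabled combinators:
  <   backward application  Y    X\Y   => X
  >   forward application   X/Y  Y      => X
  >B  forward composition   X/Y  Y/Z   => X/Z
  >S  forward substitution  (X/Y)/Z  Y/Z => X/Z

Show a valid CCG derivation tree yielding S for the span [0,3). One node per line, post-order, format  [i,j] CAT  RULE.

[0,1] NP/PP  lex  "gave"
[1,2] PP  lex  "this"
[0,2] NP  >  k=1
[2,3] S\NP  lex  "bone"
[0,3] S  <  k=2

[0,3] S   <
  [0,2] NP   >
    [0,1] "gave" : NP/PP
    [1,2] "this" : PP
  [2,3] "bone" : S\NP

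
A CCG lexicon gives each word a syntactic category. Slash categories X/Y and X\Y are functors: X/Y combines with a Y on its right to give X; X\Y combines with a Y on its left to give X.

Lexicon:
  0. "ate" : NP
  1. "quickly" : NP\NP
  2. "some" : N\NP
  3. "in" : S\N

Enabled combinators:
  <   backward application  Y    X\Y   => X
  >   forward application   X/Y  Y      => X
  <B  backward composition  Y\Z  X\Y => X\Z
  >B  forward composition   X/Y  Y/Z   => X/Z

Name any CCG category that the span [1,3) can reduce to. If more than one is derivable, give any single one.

N\NP

[0,4] S   <
  [0,1] "ate" : NP
  [1,4] S\NP   <B
    [1,3] N\NP   <B
      [1,2] "quickly" : NP\NP
      [2,3] "some" : N\NP
    [3,4] "in" : S\N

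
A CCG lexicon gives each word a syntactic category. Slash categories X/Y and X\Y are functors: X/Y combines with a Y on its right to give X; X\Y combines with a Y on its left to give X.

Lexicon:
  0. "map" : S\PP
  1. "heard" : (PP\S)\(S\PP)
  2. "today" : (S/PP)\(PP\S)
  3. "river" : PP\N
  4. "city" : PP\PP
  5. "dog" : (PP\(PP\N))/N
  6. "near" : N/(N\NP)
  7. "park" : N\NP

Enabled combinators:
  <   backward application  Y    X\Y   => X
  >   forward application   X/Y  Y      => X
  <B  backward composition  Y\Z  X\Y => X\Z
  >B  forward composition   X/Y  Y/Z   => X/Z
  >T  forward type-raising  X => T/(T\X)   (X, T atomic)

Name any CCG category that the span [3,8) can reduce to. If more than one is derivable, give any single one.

[0,8] S   >
  [0,3] S/PP   <
    [0,2] PP\S   <
      [0,1] "map" : S\PP
      [1,2] "heard" : (PP\S)\(S\PP)
    [2,3] "today" : (S/PP)\(PP\S)
  [3,8] PP   <
    [3,5] PP\N   <B
      [3,4] "river" : PP\N
      [4,5] "city" : PP\PP
    [5,8] PP\(PP\N)   >
      [5,6] "dog" : (PP\(PP\N))/N
      [6,8] N   >
        [6,7] "near" : N/(N\NP)
        [7,8] "park" : N\NP

PP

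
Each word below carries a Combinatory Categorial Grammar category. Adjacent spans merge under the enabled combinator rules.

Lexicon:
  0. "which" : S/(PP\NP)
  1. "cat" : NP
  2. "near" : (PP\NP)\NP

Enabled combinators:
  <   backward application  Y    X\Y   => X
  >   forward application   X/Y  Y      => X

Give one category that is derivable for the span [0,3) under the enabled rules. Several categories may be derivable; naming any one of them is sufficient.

[0,3] S   >
  [0,1] "which" : S/(PP\NP)
  [1,3] PP\NP   <
    [1,2] "cat" : NP
    [2,3] "near" : (PP\NP)\NP

S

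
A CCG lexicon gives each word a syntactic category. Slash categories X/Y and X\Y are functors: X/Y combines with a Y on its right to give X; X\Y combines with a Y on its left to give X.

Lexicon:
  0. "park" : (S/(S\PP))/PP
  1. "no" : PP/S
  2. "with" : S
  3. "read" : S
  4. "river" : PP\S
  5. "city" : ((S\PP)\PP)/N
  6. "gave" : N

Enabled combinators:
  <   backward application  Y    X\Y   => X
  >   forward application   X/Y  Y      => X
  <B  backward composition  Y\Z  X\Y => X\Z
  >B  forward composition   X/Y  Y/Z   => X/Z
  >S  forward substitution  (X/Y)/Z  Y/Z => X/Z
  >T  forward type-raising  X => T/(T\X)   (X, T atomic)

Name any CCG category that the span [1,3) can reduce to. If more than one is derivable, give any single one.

[0,7] S   >
  [0,3] S/(S\PP)   >
    [0,1] "park" : (S/(S\PP))/PP
    [1,3] PP   >
      [1,2] "no" : PP/S
      [2,3] "with" : S
  [3,7] S\PP   <
    [3,5] PP   >
      [3,4] PP/(PP\S)   >T
        [3,4] "read" : S
      [4,5] "river" : PP\S
    [5,7] (S\PP)\PP   >
      [5,6] "city" : ((S\PP)\PP)/N
      [6,7] "gave" : N

PP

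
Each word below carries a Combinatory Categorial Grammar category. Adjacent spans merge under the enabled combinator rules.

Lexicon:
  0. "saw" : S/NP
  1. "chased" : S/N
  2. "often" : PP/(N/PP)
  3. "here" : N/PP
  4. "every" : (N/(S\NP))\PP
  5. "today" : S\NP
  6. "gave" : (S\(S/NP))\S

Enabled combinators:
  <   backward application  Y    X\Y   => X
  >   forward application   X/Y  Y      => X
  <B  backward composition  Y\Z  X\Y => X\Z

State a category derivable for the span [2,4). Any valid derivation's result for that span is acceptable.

[0,7] S   <
  [0,1] "saw" : S/NP
  [1,7] S\(S/NP)   <
    [1,6] S   >
      [1,2] "chased" : S/N
      [2,6] N   >
        [2,5] N/(S\NP)   <
          [2,4] PP   >
            [2,3] "often" : PP/(N/PP)
            [3,4] "here" : N/PP
          [4,5] "every" : (N/(S\NP))\PP
        [5,6] "today" : S\NP
    [6,7] "gave" : (S\(S/NP))\S

PP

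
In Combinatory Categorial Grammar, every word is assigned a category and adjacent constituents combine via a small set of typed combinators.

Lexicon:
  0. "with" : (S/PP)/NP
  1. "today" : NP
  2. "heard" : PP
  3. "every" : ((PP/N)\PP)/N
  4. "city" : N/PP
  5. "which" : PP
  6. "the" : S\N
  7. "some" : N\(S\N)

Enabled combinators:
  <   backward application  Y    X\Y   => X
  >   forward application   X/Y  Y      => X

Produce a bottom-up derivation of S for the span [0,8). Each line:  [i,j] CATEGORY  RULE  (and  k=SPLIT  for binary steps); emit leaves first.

[0,1] (S/PP)/NP  lex  "with"
[1,2] NP  lex  "today"
[0,2] S/PP  >  k=1
[2,3] PP  lex  "heard"
[3,4] ((PP/N)\PP)/N  lex  "every"
[4,5] N/PP  lex  "city"
[5,6] PP  lex  "which"
[4,6] N  >  k=5
[3,6] (PP/N)\PP  >  k=4
[2,6] PP/N  <  k=3
[6,7] S\N  lex  "the"
[7,8] N\(S\N)  lex  "some"
[6,8] N  <  k=7
[2,8] PP  >  k=6
[0,8] S  >  k=2

[0,8] S   >
  [0,2] S/PP   >
    [0,1] "with" : (S/PP)/NP
    [1,2] "today" : NP
  [2,8] PP   >
    [2,6] PP/N   <
      [2,3] "heard" : PP
      [3,6] (PP/N)\PP   >
        [3,4] "every" : ((PP/N)\PP)/N
        [4,6] N   >
          [4,5] "city" : N/PP
          [5,6] "which" : PP
    [6,8] N   <
      [6,7] "the" : S\N
      [7,8] "some" : N\(S\N)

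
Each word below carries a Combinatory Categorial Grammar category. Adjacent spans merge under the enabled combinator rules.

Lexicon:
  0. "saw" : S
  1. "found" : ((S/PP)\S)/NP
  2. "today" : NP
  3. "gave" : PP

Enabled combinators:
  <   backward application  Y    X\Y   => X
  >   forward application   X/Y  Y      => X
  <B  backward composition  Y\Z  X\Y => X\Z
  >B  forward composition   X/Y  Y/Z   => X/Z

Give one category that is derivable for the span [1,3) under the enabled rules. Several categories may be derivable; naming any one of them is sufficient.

[0,4] S   >
  [0,3] S/PP   <
    [0,1] "saw" : S
    [1,3] (S/PP)\S   >
      [1,2] "found" : ((S/PP)\S)/NP
      [2,3] "today" : NP
  [3,4] "gave" : PP

(S/PP)\S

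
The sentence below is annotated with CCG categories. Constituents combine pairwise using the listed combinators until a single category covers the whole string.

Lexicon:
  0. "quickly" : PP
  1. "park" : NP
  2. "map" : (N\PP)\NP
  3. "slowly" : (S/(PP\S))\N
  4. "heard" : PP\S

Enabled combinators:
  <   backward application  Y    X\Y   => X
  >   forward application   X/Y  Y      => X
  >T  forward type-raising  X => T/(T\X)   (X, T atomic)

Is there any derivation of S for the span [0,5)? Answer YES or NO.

[0,5] S   >
  [0,4] S/(PP\S)   <
    [0,3] N   >
      [0,1] N/(N\PP)   >T
        [0,1] "quickly" : PP
      [1,3] N\PP   <
        [1,2] "park" : NP
        [2,3] "map" : (N\PP)\NP
    [3,4] "slowly" : (S/(PP\S))\N
  [4,5] "heard" : PP\S

YES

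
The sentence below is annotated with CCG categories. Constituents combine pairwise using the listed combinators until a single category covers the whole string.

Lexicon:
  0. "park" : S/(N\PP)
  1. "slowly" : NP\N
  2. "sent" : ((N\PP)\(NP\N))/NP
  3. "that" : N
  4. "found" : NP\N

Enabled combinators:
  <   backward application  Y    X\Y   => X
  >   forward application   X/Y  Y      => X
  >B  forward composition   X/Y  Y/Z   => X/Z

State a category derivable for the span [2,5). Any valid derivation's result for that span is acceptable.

(N\PP)\(NP\N)

[0,5] S   >
  [0,1] "park" : S/(N\PP)
  [1,5] N\PP   <
    [1,2] "slowly" : NP\N
    [2,5] (N\PP)\(NP\N)   >
      [2,3] "sent" : ((N\PP)\(NP\N))/NP
      [3,5] NP   <
        [3,4] "that" : N
        [4,5] "found" : NP\N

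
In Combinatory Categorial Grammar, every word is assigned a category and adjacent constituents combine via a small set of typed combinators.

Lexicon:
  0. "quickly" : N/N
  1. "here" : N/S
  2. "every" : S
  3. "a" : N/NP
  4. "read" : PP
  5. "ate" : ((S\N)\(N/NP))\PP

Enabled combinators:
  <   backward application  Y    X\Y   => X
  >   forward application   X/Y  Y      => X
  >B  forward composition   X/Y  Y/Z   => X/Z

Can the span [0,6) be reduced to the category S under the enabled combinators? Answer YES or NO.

[0,6] S   <
  [0,3] N   >
    [0,2] N/S   >B
      [0,1] "quickly" : N/N
      [1,2] "here" : N/S
    [2,3] "every" : S
  [3,6] S\N   <
    [3,4] "a" : N/NP
    [4,6] (S\N)\(N/NP)   <
      [4,5] "read" : PP
      [5,6] "ate" : ((S\N)\(N/NP))\PP

YES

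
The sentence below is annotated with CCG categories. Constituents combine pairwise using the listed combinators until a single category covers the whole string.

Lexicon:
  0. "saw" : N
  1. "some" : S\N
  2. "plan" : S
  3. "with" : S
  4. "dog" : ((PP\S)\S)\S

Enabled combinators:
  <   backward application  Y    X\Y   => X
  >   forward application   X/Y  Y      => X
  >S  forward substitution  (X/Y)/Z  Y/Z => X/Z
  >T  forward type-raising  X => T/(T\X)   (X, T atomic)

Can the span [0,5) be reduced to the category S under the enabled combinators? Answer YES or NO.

N S\N S S ((PP\S)\S)\S
CKY chart[0,5] = {N/(N\PP), NP/(NP\PP), PP, PP/(PP\PP), S/(S\PP)}; S ∉ chart

NO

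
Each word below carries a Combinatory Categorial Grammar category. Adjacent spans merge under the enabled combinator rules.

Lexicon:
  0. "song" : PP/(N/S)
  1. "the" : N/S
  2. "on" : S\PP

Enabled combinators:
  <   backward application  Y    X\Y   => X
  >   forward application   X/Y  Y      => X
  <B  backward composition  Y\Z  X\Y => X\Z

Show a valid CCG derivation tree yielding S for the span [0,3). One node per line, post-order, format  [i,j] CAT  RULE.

[0,3] S   <
  [0,2] PP   >
    [0,1] "song" : PP/(N/S)
    [1,2] "the" : N/S
  [2,3] "on" : S\PP

[0,1] PP/(N/S)  lex  "song"
[1,2] N/S  lex  "the"
[0,2] PP  >  k=1
[2,3] S\PP  lex  "on"
[0,3] S  <  k=2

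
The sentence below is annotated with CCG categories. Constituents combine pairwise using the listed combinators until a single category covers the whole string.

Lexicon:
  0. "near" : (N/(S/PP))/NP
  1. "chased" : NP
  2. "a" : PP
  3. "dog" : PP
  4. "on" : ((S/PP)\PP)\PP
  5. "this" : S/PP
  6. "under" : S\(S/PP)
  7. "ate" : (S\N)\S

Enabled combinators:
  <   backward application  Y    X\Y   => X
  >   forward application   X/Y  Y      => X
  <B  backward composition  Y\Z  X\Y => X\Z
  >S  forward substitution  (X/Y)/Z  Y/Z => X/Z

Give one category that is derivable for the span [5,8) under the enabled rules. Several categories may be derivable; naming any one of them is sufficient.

[0,8] S   <
  [0,5] N   >
    [0,2] N/(S/PP)   >
      [0,1] "near" : (N/(S/PP))/NP
      [1,2] "chased" : NP
    [2,5] S/PP   <
      [2,3] "a" : PP
      [3,5] (S/PP)\PP   <
        [3,4] "dog" : PP
        [4,5] "on" : ((S/PP)\PP)\PP
  [5,8] S\N   <
    [5,7] S   <
      [5,6] "this" : S/PP
      [6,7] "under" : S\(S/PP)
    [7,8] "ate" : (S\N)\S

S\N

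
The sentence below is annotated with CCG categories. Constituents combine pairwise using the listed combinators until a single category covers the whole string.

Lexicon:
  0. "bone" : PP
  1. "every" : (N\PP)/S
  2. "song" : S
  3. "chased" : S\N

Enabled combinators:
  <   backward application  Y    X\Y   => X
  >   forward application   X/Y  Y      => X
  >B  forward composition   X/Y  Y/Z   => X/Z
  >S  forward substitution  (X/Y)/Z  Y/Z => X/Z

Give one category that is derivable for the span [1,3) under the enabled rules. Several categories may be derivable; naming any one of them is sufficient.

N\PP

[0,4] S   <
  [0,3] N   <
    [0,1] "bone" : PP
    [1,3] N\PP   >
      [1,2] "every" : (N\PP)/S
      [2,3] "song" : S
  [3,4] "chased" : S\N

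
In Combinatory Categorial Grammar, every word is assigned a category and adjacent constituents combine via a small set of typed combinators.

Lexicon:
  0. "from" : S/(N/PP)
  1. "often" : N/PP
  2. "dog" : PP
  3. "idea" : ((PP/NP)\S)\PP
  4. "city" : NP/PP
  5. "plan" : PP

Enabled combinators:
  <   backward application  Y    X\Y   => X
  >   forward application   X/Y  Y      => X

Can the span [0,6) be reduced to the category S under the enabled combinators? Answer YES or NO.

S/(N/PP) N/PP PP ((PP/NP)\S)\PP NP/PP PP
CKY chart[0,6] = {PP}; S ∉ chart

NO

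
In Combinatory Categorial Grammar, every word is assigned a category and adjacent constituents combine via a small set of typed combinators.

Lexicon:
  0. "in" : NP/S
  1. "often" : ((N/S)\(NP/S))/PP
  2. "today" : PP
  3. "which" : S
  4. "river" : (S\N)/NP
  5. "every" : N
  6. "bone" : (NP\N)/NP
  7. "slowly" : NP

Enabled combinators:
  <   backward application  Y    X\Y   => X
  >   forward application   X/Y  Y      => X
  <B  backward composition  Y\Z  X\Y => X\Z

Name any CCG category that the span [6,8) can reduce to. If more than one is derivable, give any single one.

NP\N

[0,8] S   <
  [0,4] N   >
    [0,3] N/S   <
      [0,1] "in" : NP/S
      [1,3] (N/S)\(NP/S)   >
        [1,2] "often" : ((N/S)\(NP/S))/PP
        [2,3] "today" : PP
    [3,4] "which" : S
  [4,8] S\N   >
    [4,5] "river" : (S\N)/NP
    [5,8] NP   <
      [5,6] "every" : N
      [6,8] NP\N   >
        [6,7] "bone" : (NP\N)/NP
        [7,8] "slowly" : NP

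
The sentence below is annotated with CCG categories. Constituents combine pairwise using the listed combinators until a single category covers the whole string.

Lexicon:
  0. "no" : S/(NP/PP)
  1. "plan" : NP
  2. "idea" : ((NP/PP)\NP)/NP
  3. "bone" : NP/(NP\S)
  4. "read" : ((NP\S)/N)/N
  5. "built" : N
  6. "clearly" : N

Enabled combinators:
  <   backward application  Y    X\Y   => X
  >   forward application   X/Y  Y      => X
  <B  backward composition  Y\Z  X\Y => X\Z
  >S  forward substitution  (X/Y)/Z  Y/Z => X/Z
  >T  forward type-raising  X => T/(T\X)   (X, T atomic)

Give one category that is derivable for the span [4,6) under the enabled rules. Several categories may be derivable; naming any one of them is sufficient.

[0,7] S   >
  [0,1] "no" : S/(NP/PP)
  [1,7] NP/PP   <
    [1,2] "plan" : NP
    [2,7] (NP/PP)\NP   >
      [2,3] "idea" : ((NP/PP)\NP)/NP
      [3,7] NP   >
        [3,4] "bone" : NP/(NP\S)
        [4,7] NP\S   >
          [4,6] (NP\S)/N   >
            [4,5] "read" : ((NP\S)/N)/N
            [5,6] "built" : N
          [6,7] "clearly" : N

(NP\S)/N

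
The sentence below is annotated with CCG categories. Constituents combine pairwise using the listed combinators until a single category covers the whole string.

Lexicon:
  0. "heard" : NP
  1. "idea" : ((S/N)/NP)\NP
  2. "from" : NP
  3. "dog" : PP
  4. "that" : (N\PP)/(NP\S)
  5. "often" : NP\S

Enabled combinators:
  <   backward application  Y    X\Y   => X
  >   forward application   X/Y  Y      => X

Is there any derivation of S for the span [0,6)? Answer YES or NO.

YES

[0,6] S   >
  [0,3] S/N   >
    [0,2] (S/N)/NP   <
      [0,1] "heard" : NP
      [1,2] "idea" : ((S/N)/NP)\NP
    [2,3] "from" : NP
  [3,6] N   <
    [3,4] "dog" : PP
    [4,6] N\PP   >
      [4,5] "that" : (N\PP)/(NP\S)
      [5,6] "often" : NP\S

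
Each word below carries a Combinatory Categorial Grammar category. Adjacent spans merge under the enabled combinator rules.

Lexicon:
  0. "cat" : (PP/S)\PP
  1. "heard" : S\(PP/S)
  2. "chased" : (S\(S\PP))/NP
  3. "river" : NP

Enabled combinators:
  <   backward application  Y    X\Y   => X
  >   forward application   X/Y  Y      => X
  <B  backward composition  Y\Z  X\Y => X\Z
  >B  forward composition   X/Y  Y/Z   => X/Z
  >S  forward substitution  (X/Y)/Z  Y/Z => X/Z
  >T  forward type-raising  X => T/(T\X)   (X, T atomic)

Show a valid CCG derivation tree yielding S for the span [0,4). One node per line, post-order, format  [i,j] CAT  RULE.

[0,1] (PP/S)\PP  lex  "cat"
[1,2] S\(PP/S)  lex  "heard"
[0,2] S\PP  <B  k=1
[2,3] (S\(S\PP))/NP  lex  "chased"
[3,4] NP  lex  "river"
[2,4] S\(S\PP)  >  k=3
[0,4] S  <  k=2

[0,4] S   <
  [0,2] S\PP   <B
    [0,1] "cat" : (PP/S)\PP
    [1,2] "heard" : S\(PP/S)
  [2,4] S\(S\PP)   >
    [2,3] "chased" : (S\(S\PP))/NP
    [3,4] "river" : NP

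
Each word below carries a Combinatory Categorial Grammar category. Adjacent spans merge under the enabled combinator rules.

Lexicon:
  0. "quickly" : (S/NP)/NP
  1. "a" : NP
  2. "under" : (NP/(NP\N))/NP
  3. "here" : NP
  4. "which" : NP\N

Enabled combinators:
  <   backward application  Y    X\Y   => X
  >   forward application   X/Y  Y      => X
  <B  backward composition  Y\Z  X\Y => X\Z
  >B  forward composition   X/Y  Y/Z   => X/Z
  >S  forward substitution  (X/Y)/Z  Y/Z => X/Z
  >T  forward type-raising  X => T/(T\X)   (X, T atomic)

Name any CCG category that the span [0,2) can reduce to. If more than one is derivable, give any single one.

S/NP

[0,5] S   >
  [0,2] S/NP   >
    [0,1] "quickly" : (S/NP)/NP
    [1,2] "a" : NP
  [2,5] NP   >
    [2,4] NP/(NP\N)   >
      [2,3] "under" : (NP/(NP\N))/NP
      [3,4] "here" : NP
    [4,5] "which" : NP\N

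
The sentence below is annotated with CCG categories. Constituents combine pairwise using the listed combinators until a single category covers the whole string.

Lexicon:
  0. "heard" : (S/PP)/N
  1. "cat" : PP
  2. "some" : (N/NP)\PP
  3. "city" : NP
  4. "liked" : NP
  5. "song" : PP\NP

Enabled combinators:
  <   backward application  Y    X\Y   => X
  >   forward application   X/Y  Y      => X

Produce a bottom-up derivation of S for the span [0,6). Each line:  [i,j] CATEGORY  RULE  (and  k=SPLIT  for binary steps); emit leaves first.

[0,6] S   >
  [0,4] S/PP   >
    [0,1] "heard" : (S/PP)/N
    [1,4] N   >
      [1,3] N/NP   <
        [1,2] "cat" : PP
        [2,3] "some" : (N/NP)\PP
      [3,4] "city" : NP
  [4,6] PP   <
    [4,5] "liked" : NP
    [5,6] "song" : PP\NP

[0,1] (S/PP)/N  lex  "heard"
[1,2] PP  lex  "cat"
[2,3] (N/NP)\PP  lex  "some"
[1,3] N/NP  <  k=2
[3,4] NP  lex  "city"
[1,4] N  >  k=3
[0,4] S/PP  >  k=1
[4,5] NP  lex  "liked"
[5,6] PP\NP  lex  "song"
[4,6] PP  <  k=5
[0,6] S  >  k=4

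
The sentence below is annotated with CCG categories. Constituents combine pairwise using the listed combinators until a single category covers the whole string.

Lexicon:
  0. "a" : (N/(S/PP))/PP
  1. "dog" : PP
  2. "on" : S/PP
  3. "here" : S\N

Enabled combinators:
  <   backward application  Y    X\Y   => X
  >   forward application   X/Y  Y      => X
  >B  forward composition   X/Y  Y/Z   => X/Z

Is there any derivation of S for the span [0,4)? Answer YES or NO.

YES

[0,4] S   <
  [0,3] N   >
    [0,2] N/(S/PP)   >
      [0,1] "a" : (N/(S/PP))/PP
      [1,2] "dog" : PP
    [2,3] "on" : S/PP
  [3,4] "here" : S\N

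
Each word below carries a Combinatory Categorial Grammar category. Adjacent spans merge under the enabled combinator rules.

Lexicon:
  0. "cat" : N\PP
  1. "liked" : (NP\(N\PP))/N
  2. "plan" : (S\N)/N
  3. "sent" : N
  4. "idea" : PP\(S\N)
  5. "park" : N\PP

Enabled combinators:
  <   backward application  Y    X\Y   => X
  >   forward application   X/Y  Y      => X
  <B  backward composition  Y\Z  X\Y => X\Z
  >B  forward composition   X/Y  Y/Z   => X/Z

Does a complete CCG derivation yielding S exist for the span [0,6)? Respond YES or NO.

NO

N\PP (NP\(N\PP))/N (S\N)/N N PP\(S\N) N\PP
CKY chart[0,6] = {NP}; S ∉ chart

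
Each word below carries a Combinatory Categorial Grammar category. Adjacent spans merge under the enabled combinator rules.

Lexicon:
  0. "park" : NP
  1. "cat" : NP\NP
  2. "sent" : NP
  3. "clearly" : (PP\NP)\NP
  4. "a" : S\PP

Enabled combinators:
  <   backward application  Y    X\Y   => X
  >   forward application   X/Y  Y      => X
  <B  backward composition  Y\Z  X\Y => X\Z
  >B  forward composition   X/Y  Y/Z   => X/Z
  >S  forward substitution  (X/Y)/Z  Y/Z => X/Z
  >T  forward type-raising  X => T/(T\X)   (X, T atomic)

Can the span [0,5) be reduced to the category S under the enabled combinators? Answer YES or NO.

YES

[0,5] S   >
  [0,1] S/(S\NP)   >T
    [0,1] "park" : NP
  [1,5] S\NP   <B
    [1,2] "cat" : NP\NP
    [2,5] S\NP   <B
      [2,4] PP\NP   <
        [2,3] "sent" : NP
        [3,4] "clearly" : (PP\NP)\NP
      [4,5] "a" : S\PP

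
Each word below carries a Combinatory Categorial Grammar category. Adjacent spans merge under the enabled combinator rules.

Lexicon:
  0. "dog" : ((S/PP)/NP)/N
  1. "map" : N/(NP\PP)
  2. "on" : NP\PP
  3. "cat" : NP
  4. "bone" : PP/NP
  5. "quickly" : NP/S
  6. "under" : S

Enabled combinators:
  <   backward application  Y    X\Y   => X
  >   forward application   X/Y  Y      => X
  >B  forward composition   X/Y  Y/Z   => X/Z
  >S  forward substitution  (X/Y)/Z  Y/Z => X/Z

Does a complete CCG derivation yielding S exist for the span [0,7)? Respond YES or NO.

[0,7] S   >
  [0,4] S/PP   >
    [0,3] (S/PP)/NP   >
      [0,1] "dog" : ((S/PP)/NP)/N
      [1,3] N   >
        [1,2] "map" : N/(NP\PP)
        [2,3] "on" : NP\PP
    [3,4] "cat" : NP
  [4,7] PP   >
    [4,5] "bone" : PP/NP
    [5,7] NP   >
      [5,6] "quickly" : NP/S
      [6,7] "under" : S

YES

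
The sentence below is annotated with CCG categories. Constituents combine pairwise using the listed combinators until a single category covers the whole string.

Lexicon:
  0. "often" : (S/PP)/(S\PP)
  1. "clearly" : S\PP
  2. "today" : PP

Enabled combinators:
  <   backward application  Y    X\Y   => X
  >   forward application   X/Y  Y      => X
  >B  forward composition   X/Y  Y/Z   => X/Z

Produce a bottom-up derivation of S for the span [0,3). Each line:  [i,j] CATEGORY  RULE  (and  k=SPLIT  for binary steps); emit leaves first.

[0,1] (S/PP)/(S\PP)  lex  "often"
[1,2] S\PP  lex  "clearly"
[0,2] S/PP  >  k=1
[2,3] PP  lex  "today"
[0,3] S  >  k=2

[0,3] S   >
  [0,2] S/PP   >
    [0,1] "often" : (S/PP)/(S\PP)
    [1,2] "clearly" : S\PP
  [2,3] "today" : PP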